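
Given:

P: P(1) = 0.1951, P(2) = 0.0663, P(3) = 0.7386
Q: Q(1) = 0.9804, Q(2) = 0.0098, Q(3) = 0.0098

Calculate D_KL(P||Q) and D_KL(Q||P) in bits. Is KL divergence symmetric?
D_KL(P||Q) = 4.3343 bits, D_KL(Q||P) = 2.1954 bits. No, KL divergence is not symmetric.

D_KL(P||Q) = Σ P(x) log₂(P(x)/Q(x))

Computing term by term:
  P(1)·log₂(P(1)/Q(1)) = 0.1951·log₂(0.1951/0.9804) = -0.45442
  P(2)·log₂(P(2)/Q(2)) = 0.0663·log₂(0.0663/0.0098) = 0.18287
  P(3)·log₂(P(3)/Q(3)) = 0.7386·log₂(0.7386/0.0098) = 4.60581

D_KL(P||Q) = -0.45442 + 0.18287 + 4.60581 = 4.33426 ≈ 4.3343 bits

D_KL(Q||P) = Σ Q(x) log₂(Q(x)/P(x))

Computing term by term:
  Q(1)·log₂(Q(1)/P(1)) = 0.9804·log₂(0.9804/0.1951) = 2.28351
  Q(2)·log₂(Q(2)/P(2)) = 0.0098·log₂(0.0098/0.0663) = -0.02703
  Q(3)·log₂(Q(3)/P(3)) = 0.0098·log₂(0.0098/0.7386) = -0.06111

D_KL(Q||P) = 2.28351 - 0.02703 - 0.06111 = 2.19537 ≈ 2.1954 bits

These are NOT equal (difference: 2.1389 bits). KL divergence is asymmetric: D_KL(P||Q) ≠ D_KL(Q||P) in general.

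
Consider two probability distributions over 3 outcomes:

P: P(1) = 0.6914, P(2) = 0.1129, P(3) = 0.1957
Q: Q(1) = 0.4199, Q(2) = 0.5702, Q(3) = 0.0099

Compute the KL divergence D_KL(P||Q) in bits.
1.0762 bits

D_KL(P||Q) = Σ P(x) log₂(P(x)/Q(x))

Computing term by term:
  P(1)·log₂(P(1)/Q(1)) = 0.6914·log₂(0.6914/0.4199) = 0.49744
  P(2)·log₂(P(2)/Q(2)) = 0.1129·log₂(0.1129/0.5702) = -0.26378
  P(3)·log₂(P(3)/Q(3)) = 0.1957·log₂(0.1957/0.0099) = 0.84250

D_KL(P||Q) = 0.49744 - 0.26378 + 0.84250 = 1.07616 ≈ 1.0762 bits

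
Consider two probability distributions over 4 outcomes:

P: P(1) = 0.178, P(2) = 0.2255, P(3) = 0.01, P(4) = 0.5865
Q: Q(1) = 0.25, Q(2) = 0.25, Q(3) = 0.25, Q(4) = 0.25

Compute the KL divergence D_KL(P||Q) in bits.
0.5543 bits

D_KL(P||Q) = Σ P(x) log₂(P(x)/Q(x))

Computing term by term:
  P(1)·log₂(P(1)/Q(1)) = 0.178·log₂(0.178/0.25) = -0.08723
  P(2)·log₂(P(2)/Q(2)) = 0.2255·log₂(0.2255/0.25) = -0.03355
  P(3)·log₂(P(3)/Q(3)) = 0.01·log₂(0.01/0.25) = -0.04644
  P(4)·log₂(P(4)/Q(4)) = 0.5865·log₂(0.5865/0.25) = 0.72151

D_KL(P||Q) = -0.08723 - 0.03355 - 0.04644 + 0.72151 = 0.55429 ≈ 0.5543 bits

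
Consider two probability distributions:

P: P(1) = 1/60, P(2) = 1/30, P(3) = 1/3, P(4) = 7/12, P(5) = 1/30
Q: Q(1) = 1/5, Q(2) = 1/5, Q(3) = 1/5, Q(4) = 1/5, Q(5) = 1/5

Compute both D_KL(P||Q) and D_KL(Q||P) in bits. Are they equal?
D_KL(P||Q) = 0.9144 bits, D_KL(Q||P) = 1.2947 bits. No, they are not equal.

D_KL(P||Q) = Σ P(x) log₂(P(x)/Q(x))

Computing term by term:
  P(1)·log₂(P(1)/Q(1)) = (1/60)·log₂((1/60)/(1/5)) = -0.05975
  P(2)·log₂(P(2)/Q(2)) = (1/30)·log₂((1/30)/(1/5)) = -0.08617
  P(3)·log₂(P(3)/Q(3)) = (1/3)·log₂((1/3)/(1/5)) = 0.24566
  P(4)·log₂(P(4)/Q(4)) = (7/12)·log₂((7/12)/(1/5)) = 0.90085
  P(5)·log₂(P(5)/Q(5)) = (1/30)·log₂((1/30)/(1/5)) = -0.08617

D_KL(P||Q) = -0.05975 - 0.08617 + 0.24566 + 0.90085 - 0.08617 = 0.91442 ≈ 0.9144 bits

D_KL(Q||P) = Σ Q(x) log₂(Q(x)/P(x))

Computing term by term:
  Q(1)·log₂(Q(1)/P(1)) = (1/5)·log₂((1/5)/(1/60)) = 0.71699
  Q(2)·log₂(Q(2)/P(2)) = (1/5)·log₂((1/5)/(1/30)) = 0.51699
  Q(3)·log₂(Q(3)/P(3)) = (1/5)·log₂((1/5)/(1/3)) = -0.14739
  Q(4)·log₂(Q(4)/P(4)) = (1/5)·log₂((1/5)/(7/12)) = -0.30886
  Q(5)·log₂(Q(5)/P(5)) = (1/5)·log₂((1/5)/(1/30)) = 0.51699

D_KL(Q||P) = 0.71699 + 0.51699 - 0.14739 - 0.30886 + 0.51699 = 1.29472 ≈ 1.2947 bits

These are NOT equal (difference: 0.3803 bits). KL divergence is asymmetric: D_KL(P||Q) ≠ D_KL(Q||P) in general.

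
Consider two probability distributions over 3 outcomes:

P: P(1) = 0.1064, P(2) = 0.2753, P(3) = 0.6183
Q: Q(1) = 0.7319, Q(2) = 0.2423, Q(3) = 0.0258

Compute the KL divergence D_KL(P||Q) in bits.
2.5883 bits

D_KL(P||Q) = Σ P(x) log₂(P(x)/Q(x))

Computing term by term:
  P(1)·log₂(P(1)/Q(1)) = 0.1064·log₂(0.1064/0.7319) = -0.29602
  P(2)·log₂(P(2)/Q(2)) = 0.2753·log₂(0.2753/0.2423) = 0.05071
  P(3)·log₂(P(3)/Q(3)) = 0.6183·log₂(0.6183/0.0258) = 2.83358

D_KL(P||Q) = -0.29602 + 0.05071 + 2.83358 = 2.58827 ≈ 2.5883 bits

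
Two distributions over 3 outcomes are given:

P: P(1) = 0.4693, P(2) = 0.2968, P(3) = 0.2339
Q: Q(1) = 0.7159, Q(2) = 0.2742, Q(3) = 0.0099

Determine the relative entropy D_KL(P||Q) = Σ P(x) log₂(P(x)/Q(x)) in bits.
0.8151 bits

D_KL(P||Q) = Σ P(x) log₂(P(x)/Q(x))

Computing term by term:
  P(1)·log₂(P(1)/Q(1)) = 0.4693·log₂(0.4693/0.7159) = -0.28592
  P(2)·log₂(P(2)/Q(2)) = 0.2968·log₂(0.2968/0.2742) = 0.03391
  P(3)·log₂(P(3)/Q(3)) = 0.2339·log₂(0.2339/0.0099) = 1.06713

D_KL(P||Q) = -0.28592 + 0.03391 + 1.06713 = 0.81512 ≈ 0.8151 bits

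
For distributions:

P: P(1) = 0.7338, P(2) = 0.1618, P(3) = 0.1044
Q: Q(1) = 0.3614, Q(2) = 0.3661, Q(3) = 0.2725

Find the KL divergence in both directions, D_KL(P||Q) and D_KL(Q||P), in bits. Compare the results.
D_KL(P||Q) = 0.4147 bits, D_KL(Q||P) = 0.4392 bits. D_KL(Q||P) is larger than D_KL(P||Q) by 0.0245 bits; the two directions differ.

D_KL(P||Q) = Σ P(x) log₂(P(x)/Q(x))

Computing term by term:
  P(1)·log₂(P(1)/Q(1)) = 0.7338·log₂(0.7338/0.3614) = 0.74979
  P(2)·log₂(P(2)/Q(2)) = 0.1618·log₂(0.1618/0.3661) = -0.19060
  P(3)·log₂(P(3)/Q(3)) = 0.1044·log₂(0.1044/0.2725) = -0.14450

D_KL(P||Q) = 0.74979 - 0.19060 - 0.14450 = 0.41469 ≈ 0.4147 bits

D_KL(Q||P) = Σ Q(x) log₂(Q(x)/P(x))

Computing term by term:
  Q(1)·log₂(Q(1)/P(1)) = 0.3614·log₂(0.3614/0.7338) = -0.36928
  Q(2)·log₂(Q(2)/P(2)) = 0.3661·log₂(0.3661/0.1618) = 0.43128
  Q(3)·log₂(Q(3)/P(3)) = 0.2725·log₂(0.2725/0.1044) = 0.37718

D_KL(Q||P) = -0.36928 + 0.43128 + 0.37718 = 0.43918 ≈ 0.4392 bits

These are NOT equal (difference: 0.0245 bits). KL divergence is asymmetric: D_KL(P||Q) ≠ D_KL(Q||P) in general.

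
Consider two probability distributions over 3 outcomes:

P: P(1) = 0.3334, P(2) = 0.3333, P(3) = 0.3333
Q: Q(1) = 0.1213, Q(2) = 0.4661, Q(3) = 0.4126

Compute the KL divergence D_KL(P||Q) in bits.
0.2224 bits

D_KL(P||Q) = Σ P(x) log₂(P(x)/Q(x))

Computing term by term:
  P(1)·log₂(P(1)/Q(1)) = 0.3334·log₂(0.3334/0.1213) = 0.48632
  P(2)·log₂(P(2)/Q(2)) = 0.3333·log₂(0.3333/0.4661) = -0.16126
  P(3)·log₂(P(3)/Q(3)) = 0.3333·log₂(0.3333/0.4126) = -0.10263

D_KL(P||Q) = 0.48632 - 0.16126 - 0.10263 = 0.22243 ≈ 0.2224 bits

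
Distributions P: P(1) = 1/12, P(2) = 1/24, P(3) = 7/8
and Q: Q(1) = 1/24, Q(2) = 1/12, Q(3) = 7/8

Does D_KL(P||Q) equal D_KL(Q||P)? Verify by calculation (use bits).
D_KL(P||Q) = 0.0417 bits, D_KL(Q||P) = 0.0417 bits. Yes — for this pair D_KL(P||Q) = D_KL(Q||P).

D_KL(P||Q) = Σ P(x) log₂(P(x)/Q(x))

Computing term by term:
  P(1)·log₂(P(1)/Q(1)) = (1/12)·log₂((1/12)/(1/24)) = 0.08333
  P(2)·log₂(P(2)/Q(2)) = (1/24)·log₂((1/24)/(1/12)) = -0.04167
  P(3)·log₂(P(3)/Q(3)) = (7/8)·log₂((7/8)/(7/8)) = 0.00000

D_KL(P||Q) = 0.08333 - 0.04167 + 0.00000 = 0.04166 ≈ 0.0417 bits

D_KL(Q||P) = Σ Q(x) log₂(Q(x)/P(x))

Computing term by term:
  Q(1)·log₂(Q(1)/P(1)) = (1/24)·log₂((1/24)/(1/12)) = -0.04167
  Q(2)·log₂(Q(2)/P(2)) = (1/12)·log₂((1/12)/(1/24)) = 0.08333
  Q(3)·log₂(Q(3)/P(3)) = (7/8)·log₂((7/8)/(7/8)) = 0.00000

D_KL(Q||P) = -0.04167 + 0.08333 + 0.00000 = 0.04166 ≈ 0.0417 bits

These ARE equal here. Q is P with outcomes relabeled (Q(1) = P(2), Q(2) = P(1)) by a relabeling that is its own inverse, so the two sums contain exactly the same terms in a different order. This is a special case — KL divergence is not symmetric in general: D_KL(P||Q) ≠ D_KL(Q||P) for most P, Q.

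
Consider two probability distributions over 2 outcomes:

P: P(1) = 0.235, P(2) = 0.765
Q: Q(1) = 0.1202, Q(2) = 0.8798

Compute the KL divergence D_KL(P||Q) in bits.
0.0730 bits

D_KL(P||Q) = Σ P(x) log₂(P(x)/Q(x))

Computing term by term:
  P(1)·log₂(P(1)/Q(1)) = 0.235·log₂(0.235/0.1202) = 0.22730
  P(2)·log₂(P(2)/Q(2)) = 0.765·log₂(0.765/0.8798) = -0.15431

D_KL(P||Q) = 0.22730 - 0.15431 = 0.07299 ≈ 0.0730 bits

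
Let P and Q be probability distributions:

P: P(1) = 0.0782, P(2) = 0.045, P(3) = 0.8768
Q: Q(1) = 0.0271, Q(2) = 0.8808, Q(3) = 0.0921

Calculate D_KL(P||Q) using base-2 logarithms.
2.7769 bits

D_KL(P||Q) = Σ P(x) log₂(P(x)/Q(x))

Computing term by term:
  P(1)·log₂(P(1)/Q(1)) = 0.0782·log₂(0.0782/0.0271) = 0.11956
  P(2)·log₂(P(2)/Q(2)) = 0.045·log₂(0.045/0.8808) = -0.19309
  P(3)·log₂(P(3)/Q(3)) = 0.8768·log₂(0.8768/0.0921) = 2.85045

D_KL(P||Q) = 0.11956 - 0.19309 + 2.85045 = 2.77692 ≈ 2.7769 bits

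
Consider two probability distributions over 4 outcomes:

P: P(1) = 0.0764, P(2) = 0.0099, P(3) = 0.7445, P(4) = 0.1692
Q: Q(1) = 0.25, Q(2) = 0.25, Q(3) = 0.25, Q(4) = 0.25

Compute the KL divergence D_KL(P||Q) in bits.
0.9000 bits

D_KL(P||Q) = Σ P(x) log₂(P(x)/Q(x))

Computing term by term:
  P(1)·log₂(P(1)/Q(1)) = 0.0764·log₂(0.0764/0.25) = -0.13067
  P(2)·log₂(P(2)/Q(2)) = 0.0099·log₂(0.0099/0.25) = -0.04612
  P(3)·log₂(P(3)/Q(3)) = 0.7445·log₂(0.7445/0.25) = 1.17210
  P(4)·log₂(P(4)/Q(4)) = 0.1692·log₂(0.1692/0.25) = -0.09529

D_KL(P||Q) = -0.13067 - 0.04612 + 1.17210 - 0.09529 = 0.90002 ≈ 0.9000 bits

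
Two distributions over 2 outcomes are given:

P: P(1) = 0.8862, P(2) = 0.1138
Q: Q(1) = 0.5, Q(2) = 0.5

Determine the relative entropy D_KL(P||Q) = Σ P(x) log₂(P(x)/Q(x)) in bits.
0.4887 bits

D_KL(P||Q) = Σ P(x) log₂(P(x)/Q(x))

Computing term by term:
  P(1)·log₂(P(1)/Q(1)) = 0.8862·log₂(0.8862/0.5) = 0.73174
  P(2)·log₂(P(2)/Q(2)) = 0.1138·log₂(0.1138/0.5) = -0.24301

D_KL(P||Q) = 0.73174 - 0.24301 = 0.48873 ≈ 0.4887 bits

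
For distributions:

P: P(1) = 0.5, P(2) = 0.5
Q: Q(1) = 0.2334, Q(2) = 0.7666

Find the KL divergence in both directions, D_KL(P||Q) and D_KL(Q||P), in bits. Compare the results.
D_KL(P||Q) = 0.2413 bits, D_KL(Q||P) = 0.2161 bits. D_KL(P||Q) is larger than D_KL(Q||P) by 0.0252 bits; the two directions differ.

D_KL(P||Q) = Σ P(x) log₂(P(x)/Q(x))

Computing term by term:
  P(1)·log₂(P(1)/Q(1)) = 0.5·log₂(0.5/0.2334) = 0.54956
  P(2)·log₂(P(2)/Q(2)) = 0.5·log₂(0.5/0.7666) = -0.30827

D_KL(P||Q) = 0.54956 - 0.30827 = 0.24129 ≈ 0.2413 bits

D_KL(Q||P) = Σ Q(x) log₂(Q(x)/P(x))

Computing term by term:
  Q(1)·log₂(Q(1)/P(1)) = 0.2334·log₂(0.2334/0.5) = -0.25654
  Q(2)·log₂(Q(2)/P(2)) = 0.7666·log₂(0.7666/0.5) = 0.47264

D_KL(Q||P) = -0.25654 + 0.47264 = 0.21610 ≈ 0.2161 bits

These are NOT equal (difference: 0.0252 bits). KL divergence is asymmetric: D_KL(P||Q) ≠ D_KL(Q||P) in general.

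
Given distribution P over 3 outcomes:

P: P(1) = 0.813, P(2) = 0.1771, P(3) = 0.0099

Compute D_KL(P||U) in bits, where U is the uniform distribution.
0.8339 bits

U(i) = 1/3 for all i

D_KL(P||U) = Σ P(x) log₂(P(x) / (1/3))
           = Σ P(x) log₂(P(x)) + log₂(3)
           = log₂(3) - H(P)

H(P) = -Σ P(x) log₂(P(x)):
  -P(1)·log₂(P(1)) = -(0.813)·log₂(0.813) = 0.24282
  -P(2)·log₂(P(2)) = -(0.1771)·log₂(0.1771) = 0.44228
  -P(3)·log₂(P(3)) = -(0.0099)·log₂(0.0099) = 0.06592
H(P) = 0.24282 + 0.44228 + 0.06592 = 0.75102 bits

log₂(3) = 1.58496 bits

D_KL(P||U) = 1.58496 - 0.75102 = 0.83394 ≈ 0.8339 bits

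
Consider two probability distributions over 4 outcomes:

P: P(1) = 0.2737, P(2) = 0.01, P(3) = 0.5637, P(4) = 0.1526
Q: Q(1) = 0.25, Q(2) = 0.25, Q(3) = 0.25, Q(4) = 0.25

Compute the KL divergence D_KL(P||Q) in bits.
0.5419 bits

D_KL(P||Q) = Σ P(x) log₂(P(x)/Q(x))

Computing term by term:
  P(1)·log₂(P(1)/Q(1)) = 0.2737·log₂(0.2737/0.25) = 0.03576
  P(2)·log₂(P(2)/Q(2)) = 0.01·log₂(0.01/0.25) = -0.04644
  P(3)·log₂(P(3)/Q(3)) = 0.5637·log₂(0.5637/0.25) = 0.66122
  P(4)·log₂(P(4)/Q(4)) = 0.1526·log₂(0.1526/0.25) = -0.10868

D_KL(P||Q) = 0.03576 - 0.04644 + 0.66122 - 0.10868 = 0.54186 ≈ 0.5419 bits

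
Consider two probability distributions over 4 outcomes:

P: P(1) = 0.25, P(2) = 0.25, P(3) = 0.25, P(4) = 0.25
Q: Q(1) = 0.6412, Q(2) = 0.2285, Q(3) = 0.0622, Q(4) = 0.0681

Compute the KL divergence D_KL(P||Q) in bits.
0.6635 bits

D_KL(P||Q) = Σ P(x) log₂(P(x)/Q(x))

Computing term by term:
  P(1)·log₂(P(1)/Q(1)) = 0.25·log₂(0.25/0.6412) = -0.33971
  P(2)·log₂(P(2)/Q(2)) = 0.25·log₂(0.25/0.2285) = 0.03243
  P(3)·log₂(P(3)/Q(3)) = 0.25·log₂(0.25/0.0622) = 0.50174
  P(4)·log₂(P(4)/Q(4)) = 0.25·log₂(0.25/0.0681) = 0.46905

D_KL(P||Q) = -0.33971 + 0.03243 + 0.50174 + 0.46905 = 0.66351 ≈ 0.6635 bits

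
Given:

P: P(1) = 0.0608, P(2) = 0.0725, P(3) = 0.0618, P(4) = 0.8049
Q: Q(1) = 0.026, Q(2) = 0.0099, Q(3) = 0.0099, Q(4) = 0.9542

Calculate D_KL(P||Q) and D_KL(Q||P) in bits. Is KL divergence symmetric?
D_KL(P||Q) = 0.2485 bits, D_KL(Q||P) = 0.1478 bits. No, KL divergence is not symmetric.

D_KL(P||Q) = Σ P(x) log₂(P(x)/Q(x))

Computing term by term:
  P(1)·log₂(P(1)/Q(1)) = 0.0608·log₂(0.0608/0.026) = 0.07451
  P(2)·log₂(P(2)/Q(2)) = 0.0725·log₂(0.0725/0.0099) = 0.20825
  P(3)·log₂(P(3)/Q(3)) = 0.0618·log₂(0.0618/0.0099) = 0.16328
  P(4)·log₂(P(4)/Q(4)) = 0.8049·log₂(0.8049/0.9542) = -0.19759

D_KL(P||Q) = 0.07451 + 0.20825 + 0.16328 - 0.19759 = 0.24845 ≈ 0.2485 bits

D_KL(Q||P) = Σ Q(x) log₂(Q(x)/P(x))

Computing term by term:
  Q(1)·log₂(Q(1)/P(1)) = 0.026·log₂(0.026/0.0608) = -0.03186
  Q(2)·log₂(Q(2)/P(2)) = 0.0099·log₂(0.0099/0.0725) = -0.02844
  Q(3)·log₂(Q(3)/P(3)) = 0.0099·log₂(0.0099/0.0618) = -0.02616
  Q(4)·log₂(Q(4)/P(4)) = 0.9542·log₂(0.9542/0.8049) = 0.23424

D_KL(Q||P) = -0.03186 - 0.02844 - 0.02616 + 0.23424 = 0.14778 ≈ 0.1478 bits

These are NOT equal (difference: 0.1007 bits). KL divergence is asymmetric: D_KL(P||Q) ≠ D_KL(Q||P) in general.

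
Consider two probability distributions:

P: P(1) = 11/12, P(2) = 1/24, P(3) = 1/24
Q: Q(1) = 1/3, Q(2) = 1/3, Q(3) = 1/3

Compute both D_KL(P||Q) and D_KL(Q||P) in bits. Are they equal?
D_KL(P||Q) = 1.0878 bits, D_KL(Q||P) = 1.5135 bits. No, they are not equal.

D_KL(P||Q) = Σ P(x) log₂(P(x)/Q(x))

Computing term by term:
  P(1)·log₂(P(1)/Q(1)) = (11/12)·log₂((11/12)/(1/3)) = 1.33781
  P(2)·log₂(P(2)/Q(2)) = (1/24)·log₂((1/24)/(1/3)) = -0.12500
  P(3)·log₂(P(3)/Q(3)) = (1/24)·log₂((1/24)/(1/3)) = -0.12500

D_KL(P||Q) = 1.33781 - 0.12500 - 0.12500 = 1.08781 ≈ 1.0878 bits

D_KL(Q||P) = Σ Q(x) log₂(Q(x)/P(x))

Computing term by term:
  Q(1)·log₂(Q(1)/P(1)) = (1/3)·log₂((1/3)/(11/12)) = -0.48648
  Q(2)·log₂(Q(2)/P(2)) = (1/3)·log₂((1/3)/(1/24)) = 1.00000
  Q(3)·log₂(Q(3)/P(3)) = (1/3)·log₂((1/3)/(1/24)) = 1.00000

D_KL(Q||P) = -0.48648 + 1.00000 + 1.00000 = 1.51352 ≈ 1.5135 bits

These are NOT equal (difference: 0.4257 bits). KL divergence is asymmetric: D_KL(P||Q) ≠ D_KL(Q||P) in general.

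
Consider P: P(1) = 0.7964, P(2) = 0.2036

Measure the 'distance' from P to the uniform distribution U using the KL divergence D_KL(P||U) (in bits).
0.2709 bits

U(i) = 1/2 for all i

D_KL(P||U) = Σ P(x) log₂(P(x) / (1/2))
           = Σ P(x) log₂(P(x)) + log₂(2)
           = log₂(2) - H(P)

H(P) = -Σ P(x) log₂(P(x)):
  -P(1)·log₂(P(1)) = -(0.7964)·log₂(0.7964) = 0.26157
  -P(2)·log₂(P(2)) = -(0.2036)·log₂(0.2036) = 0.46750
H(P) = 0.26157 + 0.46750 = 0.72907 bits

log₂(2) = 1.00000 bits

D_KL(P||U) = 1.00000 - 0.72907 = 0.27093 ≈ 0.2709 bits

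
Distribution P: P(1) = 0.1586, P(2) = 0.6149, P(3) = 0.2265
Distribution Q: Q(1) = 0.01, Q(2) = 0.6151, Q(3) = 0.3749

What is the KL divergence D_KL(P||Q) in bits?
0.4674 bits

D_KL(P||Q) = Σ P(x) log₂(P(x)/Q(x))

Computing term by term:
  P(1)·log₂(P(1)/Q(1)) = 0.1586·log₂(0.1586/0.01) = 0.63239
  P(2)·log₂(P(2)/Q(2)) = 0.6149·log₂(0.6149/0.6151) = -0.00029
  P(3)·log₂(P(3)/Q(3)) = 0.2265·log₂(0.2265/0.3749) = -0.16466

D_KL(P||Q) = 0.63239 - 0.00029 - 0.16466 = 0.46744 ≈ 0.4674 bits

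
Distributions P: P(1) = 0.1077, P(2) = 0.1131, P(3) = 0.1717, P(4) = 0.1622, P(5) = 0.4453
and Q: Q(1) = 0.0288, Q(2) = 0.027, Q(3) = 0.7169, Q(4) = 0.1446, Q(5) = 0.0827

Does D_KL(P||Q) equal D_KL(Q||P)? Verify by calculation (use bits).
D_KL(P||Q) = 1.1931 bits, D_KL(Q||P) = 1.1427 bits. No — D_KL(P||Q) ≠ D_KL(Q||P) for this pair.

D_KL(P||Q) = Σ P(x) log₂(P(x)/Q(x))

Computing term by term:
  P(1)·log₂(P(1)/Q(1)) = 0.1077·log₂(0.1077/0.0288) = 0.20494
  P(2)·log₂(P(2)/Q(2)) = 0.1131·log₂(0.1131/0.027) = 0.23373
  P(3)·log₂(P(3)/Q(3)) = 0.1717·log₂(0.1717/0.7169) = -0.35403
  P(4)·log₂(P(4)/Q(4)) = 0.1622·log₂(0.1622/0.1446) = 0.02688
  P(5)·log₂(P(5)/Q(5)) = 0.4453·log₂(0.4453/0.0827) = 1.08155

D_KL(P||Q) = 0.20494 + 0.23373 - 0.35403 + 0.02688 + 1.08155 = 1.19307 ≈ 1.1931 bits

D_KL(Q||P) = Σ Q(x) log₂(Q(x)/P(x))

Computing term by term:
  Q(1)·log₂(Q(1)/P(1)) = 0.0288·log₂(0.0288/0.1077) = -0.05480
  Q(2)·log₂(Q(2)/P(2)) = 0.027·log₂(0.027/0.1131) = -0.05580
  Q(3)·log₂(Q(3)/P(3)) = 0.7169·log₂(0.7169/0.1717) = 1.47816
  Q(4)·log₂(Q(4)/P(4)) = 0.1446·log₂(0.1446/0.1622) = -0.02396
  Q(5)·log₂(Q(5)/P(5)) = 0.0827·log₂(0.0827/0.4453) = -0.20086

D_KL(Q||P) = -0.05480 - 0.05580 + 1.47816 - 0.02396 - 0.20086 = 1.14274 ≈ 1.1427 bits

These are NOT equal (difference: 0.0504 bits). KL divergence is asymmetric: D_KL(P||Q) ≠ D_KL(Q||P) in general.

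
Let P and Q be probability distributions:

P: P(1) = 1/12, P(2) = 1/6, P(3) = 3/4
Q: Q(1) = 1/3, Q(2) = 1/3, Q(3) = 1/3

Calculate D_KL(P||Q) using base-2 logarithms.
0.5441 bits

D_KL(P||Q) = Σ P(x) log₂(P(x)/Q(x))

Computing term by term:
  P(1)·log₂(P(1)/Q(1)) = (1/12)·log₂((1/12)/(1/3)) = -0.16667
  P(2)·log₂(P(2)/Q(2)) = (1/6)·log₂((1/6)/(1/3)) = -0.16667
  P(3)·log₂(P(3)/Q(3)) = (3/4)·log₂((3/4)/(1/3)) = 0.87744

D_KL(P||Q) = -0.16667 - 0.16667 + 0.87744 = 0.54410 ≈ 0.5441 bits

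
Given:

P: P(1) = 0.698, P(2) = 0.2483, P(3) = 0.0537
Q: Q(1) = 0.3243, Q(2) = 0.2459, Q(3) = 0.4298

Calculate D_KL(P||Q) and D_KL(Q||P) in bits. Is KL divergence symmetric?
D_KL(P||Q) = 0.6143 bits, D_KL(Q||P) = 0.9276 bits. No, KL divergence is not symmetric.

D_KL(P||Q) = Σ P(x) log₂(P(x)/Q(x))

Computing term by term:
  P(1)·log₂(P(1)/Q(1)) = 0.698·log₂(0.698/0.3243) = 0.77192
  P(2)·log₂(P(2)/Q(2)) = 0.2483·log₂(0.2483/0.2459) = 0.00348
  P(3)·log₂(P(3)/Q(3)) = 0.0537·log₂(0.0537/0.4298) = -0.16114

D_KL(P||Q) = 0.77192 + 0.00348 - 0.16114 = 0.61426 ≈ 0.6143 bits

D_KL(Q||P) = Σ Q(x) log₂(Q(x)/P(x))

Computing term by term:
  Q(1)·log₂(Q(1)/P(1)) = 0.3243·log₂(0.3243/0.698) = -0.35864
  Q(2)·log₂(Q(2)/P(2)) = 0.2459·log₂(0.2459/0.2483) = -0.00345
  Q(3)·log₂(Q(3)/P(3)) = 0.4298·log₂(0.4298/0.0537) = 1.28969

D_KL(Q||P) = -0.35864 - 0.00345 + 1.28969 = 0.92760 ≈ 0.9276 bits

These are NOT equal (difference: 0.3133 bits). KL divergence is asymmetric: D_KL(P||Q) ≠ D_KL(Q||P) in general.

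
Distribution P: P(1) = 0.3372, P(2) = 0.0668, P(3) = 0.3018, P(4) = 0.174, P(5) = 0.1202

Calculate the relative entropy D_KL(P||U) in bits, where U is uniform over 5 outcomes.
0.2043 bits

U(i) = 1/5 for all i

D_KL(P||U) = Σ P(x) log₂(P(x) / (1/5))
           = Σ P(x) log₂(P(x)) + log₂(5)
           = log₂(5) - H(P)

H(P) = -Σ P(x) log₂(P(x)):
  -P(1)·log₂(P(1)) = -(0.3372)·log₂(0.3372) = 0.52884
  -P(2)·log₂(P(2)) = -(0.0668)·log₂(0.0668) = 0.26079
  -P(3)·log₂(P(3)) = -(0.3018)·log₂(0.3018) = 0.52161
  -P(4)·log₂(P(4)) = -(0.174)·log₂(0.174) = 0.43897
  -P(5)·log₂(P(5)) = -(0.1202)·log₂(0.1202) = 0.36739
H(P) = 0.52884 + 0.26079 + 0.52161 + 0.43897 + 0.36739 = 2.11760 bits

log₂(5) = 2.32193 bits

D_KL(P||U) = 2.32193 - 2.11760 = 0.20433 ≈ 0.2043 bits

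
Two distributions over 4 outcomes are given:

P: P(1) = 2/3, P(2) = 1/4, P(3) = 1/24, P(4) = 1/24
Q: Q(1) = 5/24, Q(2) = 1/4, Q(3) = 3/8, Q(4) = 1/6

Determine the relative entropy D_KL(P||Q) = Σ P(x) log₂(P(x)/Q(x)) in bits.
0.9033 bits

D_KL(P||Q) = Σ P(x) log₂(P(x)/Q(x))

Computing term by term:
  P(1)·log₂(P(1)/Q(1)) = (2/3)·log₂((2/3)/(5/24)) = 1.11871
  P(2)·log₂(P(2)/Q(2)) = (1/4)·log₂((1/4)/(1/4)) = 0.00000
  P(3)·log₂(P(3)/Q(3)) = (1/24)·log₂((1/24)/(3/8)) = -0.13208
  P(4)·log₂(P(4)/Q(4)) = (1/24)·log₂((1/24)/(1/6)) = -0.08333

D_KL(P||Q) = 1.11871 + 0.00000 - 0.13208 - 0.08333 = 0.90330 ≈ 0.9033 bits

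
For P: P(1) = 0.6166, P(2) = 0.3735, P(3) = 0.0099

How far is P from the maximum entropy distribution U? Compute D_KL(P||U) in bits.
0.5582 bits

U(i) = 1/3 for all i

D_KL(P||U) = Σ P(x) log₂(P(x) / (1/3))
           = Σ P(x) log₂(P(x)) + log₂(3)
           = log₂(3) - H(P)

H(P) = -Σ P(x) log₂(P(x)):
  -P(1)·log₂(P(1)) = -(0.6166)·log₂(0.6166) = 0.43014
  -P(2)·log₂(P(2)) = -(0.3735)·log₂(0.3735) = 0.53068
  -P(3)·log₂(P(3)) = -(0.0099)·log₂(0.0099) = 0.06592
H(P) = 0.43014 + 0.53068 + 0.06592 = 1.02674 bits

log₂(3) = 1.58496 bits

D_KL(P||U) = 1.58496 - 1.02674 = 0.55822 ≈ 0.5582 bits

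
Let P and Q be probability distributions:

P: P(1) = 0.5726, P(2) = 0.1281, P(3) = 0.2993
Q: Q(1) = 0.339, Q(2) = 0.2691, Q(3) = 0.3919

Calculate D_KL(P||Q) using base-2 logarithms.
0.1794 bits

D_KL(P||Q) = Σ P(x) log₂(P(x)/Q(x))

Computing term by term:
  P(1)·log₂(P(1)/Q(1)) = 0.5726·log₂(0.5726/0.339) = 0.43302
  P(2)·log₂(P(2)/Q(2)) = 0.1281·log₂(0.1281/0.2691) = -0.13718
  P(3)·log₂(P(3)/Q(3)) = 0.2993·log₂(0.2993/0.3919) = -0.11640

D_KL(P||Q) = 0.43302 - 0.13718 - 0.11640 = 0.17944 ≈ 0.1794 bits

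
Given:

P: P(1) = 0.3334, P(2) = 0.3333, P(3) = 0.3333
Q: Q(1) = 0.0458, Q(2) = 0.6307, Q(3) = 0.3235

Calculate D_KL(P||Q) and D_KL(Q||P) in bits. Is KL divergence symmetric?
D_KL(P||Q) = 0.6625 bits, D_KL(Q||P) = 0.4352 bits. No, KL divergence is not symmetric.

D_KL(P||Q) = Σ P(x) log₂(P(x)/Q(x))

Computing term by term:
  P(1)·log₂(P(1)/Q(1)) = 0.3334·log₂(0.3334/0.0458) = 0.95480
  P(2)·log₂(P(2)/Q(2)) = 0.3333·log₂(0.3333/0.6307) = -0.30668
  P(3)·log₂(P(3)/Q(3)) = 0.3333·log₂(0.3333/0.3235) = 0.01435

D_KL(P||Q) = 0.95480 - 0.30668 + 0.01435 = 0.66247 ≈ 0.6625 bits

D_KL(Q||P) = Σ Q(x) log₂(Q(x)/P(x))

Computing term by term:
  Q(1)·log₂(Q(1)/P(1)) = 0.0458·log₂(0.0458/0.3334) = -0.13116
  Q(2)·log₂(Q(2)/P(2)) = 0.6307·log₂(0.6307/0.3333) = 0.58033
  Q(3)·log₂(Q(3)/P(3)) = 0.3235·log₂(0.3235/0.3333) = -0.01393

D_KL(Q||P) = -0.13116 + 0.58033 - 0.01393 = 0.43524 ≈ 0.4352 bits

These are NOT equal (difference: 0.2273 bits). KL divergence is asymmetric: D_KL(P||Q) ≠ D_KL(Q||P) in general.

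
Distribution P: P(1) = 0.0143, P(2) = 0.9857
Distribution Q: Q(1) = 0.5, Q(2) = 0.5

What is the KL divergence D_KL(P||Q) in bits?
0.8919 bits

D_KL(P||Q) = Σ P(x) log₂(P(x)/Q(x))

Computing term by term:
  P(1)·log₂(P(1)/Q(1)) = 0.0143·log₂(0.0143/0.5) = -0.07333
  P(2)·log₂(P(2)/Q(2)) = 0.9857·log₂(0.9857/0.5) = 0.96522

D_KL(P||Q) = -0.07333 + 0.96522 = 0.89189 ≈ 0.8919 bits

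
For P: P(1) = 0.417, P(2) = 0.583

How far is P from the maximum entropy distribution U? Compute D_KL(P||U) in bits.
0.0200 bits

U(i) = 1/2 for all i

D_KL(P||U) = Σ P(x) log₂(P(x) / (1/2))
           = Σ P(x) log₂(P(x)) + log₂(2)
           = log₂(2) - H(P)

H(P) = -Σ P(x) log₂(P(x)):
  -P(1)·log₂(P(1)) = -(0.417)·log₂(0.417) = 0.52620
  -P(2)·log₂(P(2)) = -(0.583)·log₂(0.583) = 0.45383
H(P) = 0.52620 + 0.45383 = 0.98003 bits

log₂(2) = 1.00000 bits

D_KL(P||U) = 1.00000 - 0.98003 = 0.01997 ≈ 0.0200 bits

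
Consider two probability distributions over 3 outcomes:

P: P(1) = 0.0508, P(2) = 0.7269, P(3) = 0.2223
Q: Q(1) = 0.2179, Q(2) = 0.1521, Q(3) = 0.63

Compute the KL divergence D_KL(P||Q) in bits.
1.1996 bits

D_KL(P||Q) = Σ P(x) log₂(P(x)/Q(x))

Computing term by term:
  P(1)·log₂(P(1)/Q(1)) = 0.0508·log₂(0.0508/0.2179) = -0.10672
  P(2)·log₂(P(2)/Q(2)) = 0.7269·log₂(0.7269/0.1521) = 1.64042
  P(3)·log₂(P(3)/Q(3)) = 0.2223·log₂(0.2223/0.63) = -0.33408

D_KL(P||Q) = -0.10672 + 1.64042 - 0.33408 = 1.19962 ≈ 1.1996 bits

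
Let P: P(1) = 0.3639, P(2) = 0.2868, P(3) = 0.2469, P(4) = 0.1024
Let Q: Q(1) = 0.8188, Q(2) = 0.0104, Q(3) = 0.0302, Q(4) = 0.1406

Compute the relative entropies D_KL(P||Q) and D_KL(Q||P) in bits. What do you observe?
D_KL(P||Q) = 1.6483 bits, D_KL(Q||P) = 0.8810 bits. The two directions give different values (D_KL(P||Q) exceeds D_KL(Q||P) by 0.7673 bits): KL divergence is asymmetric.

D_KL(P||Q) = Σ P(x) log₂(P(x)/Q(x))

Computing term by term:
  P(1)·log₂(P(1)/Q(1)) = 0.3639·log₂(0.3639/0.8188) = -0.42575
  P(2)·log₂(P(2)/Q(2)) = 0.2868·log₂(0.2868/0.0104) = 1.37245
  P(3)·log₂(P(3)/Q(3)) = 0.2469·log₂(0.2469/0.0302) = 0.74843
  P(4)·log₂(P(4)/Q(4)) = 0.1024·log₂(0.1024/0.1406) = -0.04684

D_KL(P||Q) = -0.42575 + 1.37245 + 0.74843 - 0.04684 = 1.64829 ≈ 1.6483 bits

D_KL(Q||P) = Σ Q(x) log₂(Q(x)/P(x))

Computing term by term:
  Q(1)·log₂(Q(1)/P(1)) = 0.8188·log₂(0.8188/0.3639) = 0.95797
  Q(2)·log₂(Q(2)/P(2)) = 0.0104·log₂(0.0104/0.2868) = -0.04977
  Q(3)·log₂(Q(3)/P(3)) = 0.0302·log₂(0.0302/0.2469) = -0.09155
  Q(4)·log₂(Q(4)/P(4)) = 0.1406·log₂(0.1406/0.1024) = 0.06431

D_KL(Q||P) = 0.95797 - 0.04977 - 0.09155 + 0.06431 = 0.88096 ≈ 0.8810 bits

These are NOT equal (difference: 0.7673 bits). KL divergence is asymmetric: D_KL(P||Q) ≠ D_KL(Q||P) in general.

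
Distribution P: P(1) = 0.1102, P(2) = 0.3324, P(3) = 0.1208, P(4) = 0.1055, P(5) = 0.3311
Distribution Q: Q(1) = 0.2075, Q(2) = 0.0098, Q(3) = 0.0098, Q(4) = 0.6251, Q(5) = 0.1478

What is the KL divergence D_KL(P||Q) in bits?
2.1415 bits

D_KL(P||Q) = Σ P(x) log₂(P(x)/Q(x))

Computing term by term:
  P(1)·log₂(P(1)/Q(1)) = 0.1102·log₂(0.1102/0.2075) = -0.10061
  P(2)·log₂(P(2)/Q(2)) = 0.3324·log₂(0.3324/0.0098) = 1.68992
  P(3)·log₂(P(3)/Q(3)) = 0.1208·log₂(0.1208/0.0098) = 0.43774
  P(4)·log₂(P(4)/Q(4)) = 0.1055·log₂(0.1055/0.6251) = -0.27080
  P(5)·log₂(P(5)/Q(5)) = 0.3311·log₂(0.3311/0.1478) = 0.38527

D_KL(P||Q) = -0.10061 + 1.68992 + 0.43774 - 0.27080 + 0.38527 = 2.14152 ≈ 2.1415 bits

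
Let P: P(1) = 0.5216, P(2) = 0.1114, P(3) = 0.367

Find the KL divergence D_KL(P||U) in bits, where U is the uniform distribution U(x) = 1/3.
0.2117 bits

U(i) = 1/3 for all i

D_KL(P||U) = Σ P(x) log₂(P(x) / (1/3))
           = Σ P(x) log₂(P(x)) + log₂(3)
           = log₂(3) - H(P)

H(P) = -Σ P(x) log₂(P(x)):
  -P(1)·log₂(P(1)) = -(0.5216)·log₂(0.5216) = 0.48977
  -P(2)·log₂(P(2)) = -(0.1114)·log₂(0.1114) = 0.35271
  -P(3)·log₂(P(3)) = -(0.367)·log₂(0.367) = 0.53074
H(P) = 0.48977 + 0.35271 + 0.53074 = 1.37322 bits

log₂(3) = 1.58496 bits

D_KL(P||U) = 1.58496 - 1.37322 = 0.21174 ≈ 0.2117 bits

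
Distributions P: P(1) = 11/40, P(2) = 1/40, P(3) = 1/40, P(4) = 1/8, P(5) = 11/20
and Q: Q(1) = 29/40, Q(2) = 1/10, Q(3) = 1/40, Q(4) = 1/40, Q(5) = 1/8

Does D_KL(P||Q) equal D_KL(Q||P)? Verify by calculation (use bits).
D_KL(P||Q) = 1.0313 bits, D_KL(Q||P) = 0.8887 bits. No — D_KL(P||Q) ≠ D_KL(Q||P) for this pair.

D_KL(P||Q) = Σ P(x) log₂(P(x)/Q(x))

Computing term by term:
  P(1)·log₂(P(1)/Q(1)) = (11/40)·log₂((11/40)/(29/40)) = -0.38460
  P(2)·log₂(P(2)/Q(2)) = (1/40)·log₂((1/40)/(1/10)) = -0.05000
  P(3)·log₂(P(3)/Q(3)) = (1/40)·log₂((1/40)/(1/40)) = 0.00000
  P(4)·log₂(P(4)/Q(4)) = (1/8)·log₂((1/8)/(1/40)) = 0.29024
  P(5)·log₂(P(5)/Q(5)) = (11/20)·log₂((11/20)/(1/8)) = 1.17563

D_KL(P||Q) = -0.38460 - 0.05000 + 0.00000 + 0.29024 + 1.17563 = 1.03127 ≈ 1.0313 bits

D_KL(Q||P) = Σ Q(x) log₂(Q(x)/P(x))

Computing term by term:
  Q(1)·log₂(Q(1)/P(1)) = (29/40)·log₂((29/40)/(11/40)) = 1.01395
  Q(2)·log₂(Q(2)/P(2)) = (1/10)·log₂((1/10)/(1/40)) = 0.20000
  Q(3)·log₂(Q(3)/P(3)) = (1/40)·log₂((1/40)/(1/40)) = 0.00000
  Q(4)·log₂(Q(4)/P(4)) = (1/40)·log₂((1/40)/(1/8)) = -0.05805
  Q(5)·log₂(Q(5)/P(5)) = (1/8)·log₂((1/8)/(11/20)) = -0.26719

D_KL(Q||P) = 1.01395 + 0.20000 + 0.00000 - 0.05805 - 0.26719 = 0.88871 ≈ 0.8887 bits

These are NOT equal (difference: 0.1426 bits). KL divergence is asymmetric: D_KL(P||Q) ≠ D_KL(Q||P) in general.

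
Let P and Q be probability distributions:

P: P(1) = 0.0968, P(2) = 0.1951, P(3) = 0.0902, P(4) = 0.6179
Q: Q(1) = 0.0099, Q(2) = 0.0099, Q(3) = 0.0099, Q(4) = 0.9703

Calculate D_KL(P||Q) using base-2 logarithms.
1.0427 bits

D_KL(P||Q) = Σ P(x) log₂(P(x)/Q(x))

Computing term by term:
  P(1)·log₂(P(1)/Q(1)) = 0.0968·log₂(0.0968/0.0099) = 0.31842
  P(2)·log₂(P(2)/Q(2)) = 0.1951·log₂(0.1951/0.0099) = 0.83906
  P(3)·log₂(P(3)/Q(3)) = 0.0902·log₂(0.0902/0.0099) = 0.28752
  P(4)·log₂(P(4)/Q(4)) = 0.6179·log₂(0.6179/0.9703) = -0.40229

D_KL(P||Q) = 0.31842 + 0.83906 + 0.28752 - 0.40229 = 1.04271 ≈ 1.0427 bits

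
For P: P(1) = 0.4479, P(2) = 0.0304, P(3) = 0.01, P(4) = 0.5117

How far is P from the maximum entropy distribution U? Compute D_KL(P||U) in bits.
0.7667 bits

U(i) = 1/4 for all i

D_KL(P||U) = Σ P(x) log₂(P(x) / (1/4))
           = Σ P(x) log₂(P(x)) + log₂(4)
           = log₂(4) - H(P)

H(P) = -Σ P(x) log₂(P(x)):
  -P(1)·log₂(P(1)) = -(0.4479)·log₂(0.4479) = 0.51900
  -P(2)·log₂(P(2)) = -(0.0304)·log₂(0.0304) = 0.15321
  -P(3)·log₂(P(3)) = -(0.01)·log₂(0.01) = 0.06644
  -P(4)·log₂(P(4)) = -(0.5117)·log₂(0.5117) = 0.49462
H(P) = 0.51900 + 0.15321 + 0.06644 + 0.49462 = 1.23327 bits

log₂(4) = 2.00000 bits

D_KL(P||U) = 2.00000 - 1.23327 = 0.76673 ≈ 0.7667 bits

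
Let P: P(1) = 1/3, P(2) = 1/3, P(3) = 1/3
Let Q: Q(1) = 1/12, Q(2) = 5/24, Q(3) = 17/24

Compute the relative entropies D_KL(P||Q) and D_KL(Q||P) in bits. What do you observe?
D_KL(P||Q) = 0.5302 bits, D_KL(Q||P) = 0.4624 bits. The two directions give different values (D_KL(P||Q) exceeds D_KL(Q||P) by 0.0678 bits): KL divergence is asymmetric.

D_KL(P||Q) = Σ P(x) log₂(P(x)/Q(x))

Computing term by term:
  P(1)·log₂(P(1)/Q(1)) = (1/3)·log₂((1/3)/(1/12)) = 0.66667
  P(2)·log₂(P(2)/Q(2)) = (1/3)·log₂((1/3)/(5/24)) = 0.22602
  P(3)·log₂(P(3)/Q(3)) = (1/3)·log₂((1/3)/(17/24)) = -0.36249

D_KL(P||Q) = 0.66667 + 0.22602 - 0.36249 = 0.53020 ≈ 0.5302 bits

D_KL(Q||P) = Σ Q(x) log₂(Q(x)/P(x))

Computing term by term:
  Q(1)·log₂(Q(1)/P(1)) = (1/12)·log₂((1/12)/(1/3)) = -0.16667
  Q(2)·log₂(Q(2)/P(2)) = (5/24)·log₂((5/24)/(1/3)) = -0.14126
  Q(3)·log₂(Q(3)/P(3)) = (17/24)·log₂((17/24)/(1/3)) = 0.77029

D_KL(Q||P) = -0.16667 - 0.14126 + 0.77029 = 0.46236 ≈ 0.4624 bits

These are NOT equal (difference: 0.0678 bits). KL divergence is asymmetric: D_KL(P||Q) ≠ D_KL(Q||P) in general.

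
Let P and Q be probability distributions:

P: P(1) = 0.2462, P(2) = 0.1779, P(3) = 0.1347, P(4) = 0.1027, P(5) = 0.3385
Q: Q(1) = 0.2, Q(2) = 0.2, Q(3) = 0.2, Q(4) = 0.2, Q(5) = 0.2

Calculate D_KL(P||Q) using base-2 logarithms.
0.1252 bits

D_KL(P||Q) = Σ P(x) log₂(P(x)/Q(x))

Computing term by term:
  P(1)·log₂(P(1)/Q(1)) = 0.2462·log₂(0.2462/0.2) = 0.07382
  P(2)·log₂(P(2)/Q(2)) = 0.1779·log₂(0.1779/0.2) = -0.03005
  P(3)·log₂(P(3)/Q(3)) = 0.1347·log₂(0.1347/0.2) = -0.07681
  P(4)·log₂(P(4)/Q(4)) = 0.1027·log₂(0.1027/0.2) = -0.09875
  P(5)·log₂(P(5)/Q(5)) = 0.3385·log₂(0.3385/0.2) = 0.25697

D_KL(P||Q) = 0.07382 - 0.03005 - 0.07681 - 0.09875 + 0.25697 = 0.12518 ≈ 0.1252 bits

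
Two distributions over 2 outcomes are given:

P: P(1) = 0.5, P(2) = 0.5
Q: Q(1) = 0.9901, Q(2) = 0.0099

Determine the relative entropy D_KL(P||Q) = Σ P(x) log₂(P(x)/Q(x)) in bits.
2.3364 bits

D_KL(P||Q) = Σ P(x) log₂(P(x)/Q(x))

Computing term by term:
  P(1)·log₂(P(1)/Q(1)) = 0.5·log₂(0.5/0.9901) = -0.49282
  P(2)·log₂(P(2)/Q(2)) = 0.5·log₂(0.5/0.0099) = 2.82918

D_KL(P||Q) = -0.49282 + 2.82918 = 2.33636 ≈ 2.3364 bits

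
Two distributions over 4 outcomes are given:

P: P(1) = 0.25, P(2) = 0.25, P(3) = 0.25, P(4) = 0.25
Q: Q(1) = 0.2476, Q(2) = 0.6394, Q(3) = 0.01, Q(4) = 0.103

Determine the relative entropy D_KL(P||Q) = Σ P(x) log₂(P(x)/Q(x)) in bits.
1.1456 bits

D_KL(P||Q) = Σ P(x) log₂(P(x)/Q(x))

Computing term by term:
  P(1)·log₂(P(1)/Q(1)) = 0.25·log₂(0.25/0.2476) = 0.00348
  P(2)·log₂(P(2)/Q(2)) = 0.25·log₂(0.25/0.6394) = -0.33870
  P(3)·log₂(P(3)/Q(3)) = 0.25·log₂(0.25/0.01) = 1.16096
  P(4)·log₂(P(4)/Q(4)) = 0.25·log₂(0.25/0.103) = 0.31982

D_KL(P||Q) = 0.00348 - 0.33870 + 1.16096 + 0.31982 = 1.14556 ≈ 1.1456 bits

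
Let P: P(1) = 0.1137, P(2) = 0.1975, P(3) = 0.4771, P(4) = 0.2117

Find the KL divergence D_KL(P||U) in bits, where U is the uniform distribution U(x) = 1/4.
0.1976 bits

U(i) = 1/4 for all i

D_KL(P||U) = Σ P(x) log₂(P(x) / (1/4))
           = Σ P(x) log₂(P(x)) + log₂(4)
           = log₂(4) - H(P)

H(P) = -Σ P(x) log₂(P(x)):
  -P(1)·log₂(P(1)) = -(0.1137)·log₂(0.1137) = 0.35664
  -P(2)·log₂(P(2)) = -(0.1975)·log₂(0.1975) = 0.46216
  -P(3)·log₂(P(3)) = -(0.4771)·log₂(0.4771) = 0.50937
  -P(4)·log₂(P(4)) = -(0.2117)·log₂(0.2117) = 0.47419
H(P) = 0.35664 + 0.46216 + 0.50937 + 0.47419 = 1.80236 bits

log₂(4) = 2.00000 bits

D_KL(P||U) = 2.00000 - 1.80236 = 0.19764 ≈ 0.1976 bits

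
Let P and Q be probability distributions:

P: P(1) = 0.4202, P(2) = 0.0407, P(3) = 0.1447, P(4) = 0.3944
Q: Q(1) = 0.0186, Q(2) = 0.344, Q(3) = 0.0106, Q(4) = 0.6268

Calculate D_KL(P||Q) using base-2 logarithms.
2.0467 bits

D_KL(P||Q) = Σ P(x) log₂(P(x)/Q(x))

Computing term by term:
  P(1)·log₂(P(1)/Q(1)) = 0.4202·log₂(0.4202/0.0186) = 1.88993
  P(2)·log₂(P(2)/Q(2)) = 0.0407·log₂(0.0407/0.344) = -0.12533
  P(3)·log₂(P(3)/Q(3)) = 0.1447·log₂(0.1447/0.0106) = 0.54565
  P(4)·log₂(P(4)/Q(4)) = 0.3944·log₂(0.3944/0.6268) = -0.26360

D_KL(P||Q) = 1.88993 - 0.12533 + 0.54565 - 0.26360 = 2.04665 ≈ 2.0467 bits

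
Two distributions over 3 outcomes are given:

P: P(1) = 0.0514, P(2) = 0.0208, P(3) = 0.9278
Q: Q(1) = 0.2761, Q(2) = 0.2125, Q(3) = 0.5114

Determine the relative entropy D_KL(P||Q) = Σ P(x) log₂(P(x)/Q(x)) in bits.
0.6029 bits

D_KL(P||Q) = Σ P(x) log₂(P(x)/Q(x))

Computing term by term:
  P(1)·log₂(P(1)/Q(1)) = 0.0514·log₂(0.0514/0.2761) = -0.12466
  P(2)·log₂(P(2)/Q(2)) = 0.0208·log₂(0.0208/0.2125) = -0.06974
  P(3)·log₂(P(3)/Q(3)) = 0.9278·log₂(0.9278/0.5114) = 0.79732

D_KL(P||Q) = -0.12466 - 0.06974 + 0.79732 = 0.60292 ≈ 0.6029 bits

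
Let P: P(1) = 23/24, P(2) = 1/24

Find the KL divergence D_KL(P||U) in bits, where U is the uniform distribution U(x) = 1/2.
0.7501 bits

U(i) = 1/2 for all i

D_KL(P||U) = Σ P(x) log₂(P(x) / (1/2))
           = Σ P(x) log₂(P(x)) + log₂(2)
           = log₂(2) - H(P)

H(P) = -Σ P(x) log₂(P(x)):
  -P(1)·log₂(P(1)) = -(23/24)·log₂(23/24) = 0.05884
  -P(2)·log₂(P(2)) = -(1/24)·log₂(1/24) = 0.19104
H(P) = 0.05884 + 0.19104 = 0.24988 bits

log₂(2) = 1.00000 bits

D_KL(P||U) = 1.00000 - 0.24988 = 0.75012 ≈ 0.7501 bits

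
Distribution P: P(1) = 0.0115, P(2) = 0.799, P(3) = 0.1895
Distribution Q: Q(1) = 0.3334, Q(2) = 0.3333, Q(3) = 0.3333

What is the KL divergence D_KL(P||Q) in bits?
0.7976 bits

D_KL(P||Q) = Σ P(x) log₂(P(x)/Q(x))

Computing term by term:
  P(1)·log₂(P(1)/Q(1)) = 0.0115·log₂(0.0115/0.3334) = -0.05586
  P(2)·log₂(P(2)/Q(2)) = 0.799·log₂(0.799/0.3333) = 1.00784
  P(3)·log₂(P(3)/Q(3)) = 0.1895·log₂(0.1895/0.3333) = -0.15437

D_KL(P||Q) = -0.05586 + 1.00784 - 0.15437 = 0.79761 ≈ 0.7976 bits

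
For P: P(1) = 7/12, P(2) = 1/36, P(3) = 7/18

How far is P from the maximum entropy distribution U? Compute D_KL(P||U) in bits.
0.4579 bits

U(i) = 1/3 for all i

D_KL(P||U) = Σ P(x) log₂(P(x) / (1/3))
           = Σ P(x) log₂(P(x)) + log₂(3)
           = log₂(3) - H(P)

H(P) = -Σ P(x) log₂(P(x)):
  -P(1)·log₂(P(1)) = -(7/12)·log₂(7/12) = 0.45360
  -P(2)·log₂(P(2)) = -(1/36)·log₂(1/36) = 0.14361
  -P(3)·log₂(P(3)) = -(7/18)·log₂(7/18) = 0.52989
H(P) = 0.45360 + 0.14361 + 0.52989 = 1.12710 bits

log₂(3) = 1.58496 bits

D_KL(P||U) = 1.58496 - 1.12710 = 0.45786 ≈ 0.4579 bits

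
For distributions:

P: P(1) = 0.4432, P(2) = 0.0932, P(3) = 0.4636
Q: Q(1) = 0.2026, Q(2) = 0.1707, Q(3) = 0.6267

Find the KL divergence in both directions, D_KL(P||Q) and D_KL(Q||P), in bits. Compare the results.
D_KL(P||Q) = 0.2175 bits, D_KL(Q||P) = 0.1928 bits. D_KL(P||Q) is larger than D_KL(Q||P) by 0.0247 bits; the two directions differ.

D_KL(P||Q) = Σ P(x) log₂(P(x)/Q(x))

Computing term by term:
  P(1)·log₂(P(1)/Q(1)) = 0.4432·log₂(0.4432/0.2026) = 0.50052
  P(2)·log₂(P(2)/Q(2)) = 0.0932·log₂(0.0932/0.1707) = -0.08137
  P(3)·log₂(P(3)/Q(3)) = 0.4636·log₂(0.4636/0.6267) = -0.20162

D_KL(P||Q) = 0.50052 - 0.08137 - 0.20162 = 0.21753 ≈ 0.2175 bits

D_KL(Q||P) = Σ Q(x) log₂(Q(x)/P(x))

Computing term by term:
  Q(1)·log₂(Q(1)/P(1)) = 0.2026·log₂(0.2026/0.4432) = -0.22880
  Q(2)·log₂(Q(2)/P(2)) = 0.1707·log₂(0.1707/0.0932) = 0.14903
  Q(3)·log₂(Q(3)/P(3)) = 0.6267·log₂(0.6267/0.4636) = 0.27255

D_KL(Q||P) = -0.22880 + 0.14903 + 0.27255 = 0.19278 ≈ 0.1928 bits

These are NOT equal (difference: 0.0247 bits). KL divergence is asymmetric: D_KL(P||Q) ≠ D_KL(Q||P) in general.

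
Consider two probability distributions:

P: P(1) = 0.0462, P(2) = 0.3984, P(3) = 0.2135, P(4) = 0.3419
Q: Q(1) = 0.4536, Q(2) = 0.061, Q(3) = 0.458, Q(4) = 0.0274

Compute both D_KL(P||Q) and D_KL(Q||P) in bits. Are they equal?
D_KL(P||Q) = 1.9362 bits, D_KL(Q||P) = 1.7342 bits. No, they are not equal.

D_KL(P||Q) = Σ P(x) log₂(P(x)/Q(x))

Computing term by term:
  P(1)·log₂(P(1)/Q(1)) = 0.0462·log₂(0.0462/0.4536) = -0.15225
  P(2)·log₂(P(2)/Q(2)) = 0.3984·log₂(0.3984/0.061) = 1.07860
  P(3)·log₂(P(3)/Q(3)) = 0.2135·log₂(0.2135/0.458) = -0.23509
  P(4)·log₂(P(4)/Q(4)) = 0.3419·log₂(0.3419/0.0274) = 1.24497

D_KL(P||Q) = -0.15225 + 1.07860 - 0.23509 + 1.24497 = 1.93623 ≈ 1.9362 bits

D_KL(Q||P) = Σ Q(x) log₂(Q(x)/P(x))

Computing term by term:
  Q(1)·log₂(Q(1)/P(1)) = 0.4536·log₂(0.4536/0.0462) = 1.49482
  Q(2)·log₂(Q(2)/P(2)) = 0.061·log₂(0.061/0.3984) = -0.16515
  Q(3)·log₂(Q(3)/P(3)) = 0.458·log₂(0.458/0.2135) = 0.50431
  Q(4)·log₂(Q(4)/P(4)) = 0.0274·log₂(0.0274/0.3419) = -0.09977

D_KL(Q||P) = 1.49482 - 0.16515 + 0.50431 - 0.09977 = 1.73421 ≈ 1.7342 bits

These are NOT equal (difference: 0.2020 bits). KL divergence is asymmetric: D_KL(P||Q) ≠ D_KL(Q||P) in general.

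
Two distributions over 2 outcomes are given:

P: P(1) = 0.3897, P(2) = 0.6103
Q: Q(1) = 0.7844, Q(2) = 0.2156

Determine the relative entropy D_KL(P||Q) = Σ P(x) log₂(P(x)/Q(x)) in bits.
0.5229 bits

D_KL(P||Q) = Σ P(x) log₂(P(x)/Q(x))

Computing term by term:
  P(1)·log₂(P(1)/Q(1)) = 0.3897·log₂(0.3897/0.7844) = -0.39330
  P(2)·log₂(P(2)/Q(2)) = 0.6103·log₂(0.6103/0.2156) = 0.91616

D_KL(P||Q) = -0.39330 + 0.91616 = 0.52286 ≈ 0.5229 bits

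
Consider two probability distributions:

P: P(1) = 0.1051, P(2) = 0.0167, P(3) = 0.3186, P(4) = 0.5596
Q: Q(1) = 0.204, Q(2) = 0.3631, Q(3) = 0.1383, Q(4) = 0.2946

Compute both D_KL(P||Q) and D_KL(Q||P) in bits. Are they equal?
D_KL(P||Q) = 0.7268 bits, D_KL(Q||P) = 1.3690 bits. No, they are not equal.

D_KL(P||Q) = Σ P(x) log₂(P(x)/Q(x))

Computing term by term:
  P(1)·log₂(P(1)/Q(1)) = 0.1051·log₂(0.1051/0.204) = -0.10056
  P(2)·log₂(P(2)/Q(2)) = 0.0167·log₂(0.0167/0.3631) = -0.07419
  P(3)·log₂(P(3)/Q(3)) = 0.3186·log₂(0.3186/0.1383) = 0.38358
  P(4)·log₂(P(4)/Q(4)) = 0.5596·log₂(0.5596/0.2946) = 0.51799

D_KL(P||Q) = -0.10056 - 0.07419 + 0.38358 + 0.51799 = 0.72682 ≈ 0.7268 bits

D_KL(Q||P) = Σ Q(x) log₂(Q(x)/P(x))

Computing term by term:
  Q(1)·log₂(Q(1)/P(1)) = 0.204·log₂(0.204/0.1051) = 0.19519
  Q(2)·log₂(Q(2)/P(2)) = 0.3631·log₂(0.3631/0.0167) = 1.61305
  Q(3)·log₂(Q(3)/P(3)) = 0.1383·log₂(0.1383/0.3186) = -0.16651
  Q(4)·log₂(Q(4)/P(4)) = 0.2946·log₂(0.2946/0.5596) = -0.27269

D_KL(Q||P) = 0.19519 + 1.61305 - 0.16651 - 0.27269 = 1.36904 ≈ 1.3690 bits

These are NOT equal (difference: 0.6422 bits). KL divergence is asymmetric: D_KL(P||Q) ≠ D_KL(Q||P) in general.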